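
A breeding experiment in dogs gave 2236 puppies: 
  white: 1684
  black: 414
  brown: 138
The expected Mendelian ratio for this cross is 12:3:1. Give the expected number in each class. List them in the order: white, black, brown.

Under the 12:3:1 hypothesis (Σ ratio = 16, N = 2236):
  white: 2236 × 12/16 = 1677
  black: 2236 × 3/16 = 419.25
  brown: 2236 × 1/16 = 139.75

1677, 419.25, 139.75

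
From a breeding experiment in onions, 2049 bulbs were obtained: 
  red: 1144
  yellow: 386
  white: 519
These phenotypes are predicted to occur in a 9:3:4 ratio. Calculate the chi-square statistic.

0.161

Total ratio parts = 16. Expected numbers out of 2049:
  red: 2049 × 9/16 = 1152.5625
  yellow: 2049 × 3/16 = 384.1875
  white: 2049 × 4/16 = 512.25
χ² = Σ (O − E)² / E
  red: (1144 − 1152.5625)² / 1152.5625 = 0.0636
  yellow: (386 − 384.1875)² / 384.1875 = 0.0086
  white: (519 − 512.25)² / 512.25 = 0.0889
χ² = 0.0636 + 0.0086 + 0.0889 = 0.1611 ≈ 0.161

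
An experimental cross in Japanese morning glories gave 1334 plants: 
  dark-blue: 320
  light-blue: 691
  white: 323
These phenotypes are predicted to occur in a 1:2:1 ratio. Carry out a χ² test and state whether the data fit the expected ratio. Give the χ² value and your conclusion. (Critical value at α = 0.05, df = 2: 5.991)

1.741; consistent

Under the 1:2:1 hypothesis (Σ ratio = 4, N = 1334):
  dark-blue: 1334 × 1/4 = 333.5
  light-blue: 1334 × 2/4 = 667
  white: 1334 × 1/4 = 333.5
χ² = Σ (O − E)² / E
  dark-blue: (320 − 333.5)² / 333.5 = 0.5465
  light-blue: (691 − 667)² / 667 = 0.8636
  white: (323 − 333.5)² / 333.5 = 0.3306
χ² = 0.5465 + 0.8636 + 0.3306 = 1.7407 ≈ 1.741
Degrees of freedom = 3 − 1 = 2; critical value at α = 0.05 is 5.991.
Since 1.741 < 5.991, we fail to reject the null hypothesis — the data are consistent with the 1:2:1 ratio.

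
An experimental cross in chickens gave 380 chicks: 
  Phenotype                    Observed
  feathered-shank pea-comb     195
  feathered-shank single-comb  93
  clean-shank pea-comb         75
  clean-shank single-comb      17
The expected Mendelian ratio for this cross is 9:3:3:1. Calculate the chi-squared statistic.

10.400

Expected counts for N = 380 under a 9:3:3:1 ratio (total parts = 16):
  feathered-shank pea-comb: 380 × 9/16 = 213.75
  feathered-shank single-comb: 380 × 3/16 = 71.25
  clean-shank pea-comb: 380 × 3/16 = 71.25
  clean-shank single-comb: 380 × 1/16 = 23.75
χ² = Σ (O − E)² / E
  feathered-shank pea-comb: (195 − 213.75)² / 213.75 = 1.6447
  feathered-shank single-comb: (93 − 71.25)² / 71.25 = 6.6395
  clean-shank pea-comb: (75 − 71.25)² / 71.25 = 0.1974
  clean-shank single-comb: (17 − 23.75)² / 23.75 = 1.9184
χ² = 1.6447 + 6.6395 + 0.1974 + 1.9184 = 10.400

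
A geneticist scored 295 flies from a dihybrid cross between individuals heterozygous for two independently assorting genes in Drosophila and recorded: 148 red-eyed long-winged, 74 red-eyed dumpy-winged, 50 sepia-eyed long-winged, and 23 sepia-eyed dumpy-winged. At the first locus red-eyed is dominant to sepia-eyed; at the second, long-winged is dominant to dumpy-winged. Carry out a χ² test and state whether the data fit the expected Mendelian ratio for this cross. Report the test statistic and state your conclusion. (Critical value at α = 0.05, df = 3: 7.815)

A dihybrid F₂ with independent assortment and complete dominance at both loci gives a 9:3:3:1 phenotypic ratio.
Total ratio parts = 16. Expected numbers out of 295:
  red-eyed long-winged: 295 × 9/16 = 165.9375
  red-eyed dumpy-winged: 295 × 3/16 = 55.3125
  sepia-eyed long-winged: 295 × 3/16 = 55.3125
  sepia-eyed dumpy-winged: 295 × 1/16 = 18.4375
χ² = Σ (O − E)² / E
  red-eyed long-winged: (148 − 165.9375)² / 165.9375 = 1.9390
  red-eyed dumpy-winged: (74 − 55.3125)² / 55.3125 = 6.3136
  sepia-eyed long-winged: (50 − 55.3125)² / 55.3125 = 0.5102
  sepia-eyed dumpy-winged: (23 − 18.4375)² / 18.4375 = 1.1290
χ² = 1.9390 + 6.3136 + 0.5102 + 1.1290 = 9.8918 ≈ 9.892
Degrees of freedom = 4 − 1 = 3; critical value at α = 0.05 is 7.815.
Since 9.892 > 7.815, we reject the null hypothesis — the data do not fit the 9:3:3:1 ratio.

9.892; not consistent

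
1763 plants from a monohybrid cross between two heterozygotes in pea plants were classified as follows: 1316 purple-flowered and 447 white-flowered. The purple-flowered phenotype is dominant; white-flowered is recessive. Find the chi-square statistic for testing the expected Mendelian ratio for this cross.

0.118

For a monohybrid cross between heterozygotes with complete dominance, the expected phenotypic ratio is 3:1.
Under the 3:1 hypothesis (Σ ratio = 4, N = 1763):
  purple-flowered: 1763 × 3/4 = 1322.25
  white-flowered: 1763 × 1/4 = 440.75
χ² = Σ (O − E)² / E
  purple-flowered: (1316 − 1322.25)² / 1322.25 = 0.0295
  white-flowered: (447 − 440.75)² / 440.75 = 0.0886
χ² = 0.0295 + 0.0886 = 0.1181 ≈ 0.118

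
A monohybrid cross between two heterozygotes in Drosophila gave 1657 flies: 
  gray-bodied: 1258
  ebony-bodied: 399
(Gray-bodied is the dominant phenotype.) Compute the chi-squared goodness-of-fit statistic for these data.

For a monohybrid cross between heterozygotes with complete dominance, the expected phenotypic ratio is 3:1.
Total ratio parts = 4. Expected numbers out of 1657:
  gray-bodied: 1657 × 3/4 = 1242.75
  ebony-bodied: 1657 × 1/4 = 414.25
χ² = Σ (O − E)² / E
  gray-bodied: (1258 − 1242.75)² / 1242.75 = 0.1871
  ebony-bodied: (399 − 414.25)² / 414.25 = 0.5614
χ² = 0.1871 + 0.5614 = 0.7485 ≈ 0.749

0.749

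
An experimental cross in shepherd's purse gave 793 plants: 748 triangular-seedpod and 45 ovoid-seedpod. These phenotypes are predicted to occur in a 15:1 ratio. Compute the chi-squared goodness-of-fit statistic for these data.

The 15:1 ratio has 16 parts, so with N = 793 the expected counts are:
  triangular-seedpod: 793 × 15/16 = 743.4375
  ovoid-seedpod: 793 × 1/16 = 49.5625
χ² = Σ (O − E)² / E
  triangular-seedpod: (748 − 743.4375)² / 743.4375 = 0.0280
  ovoid-seedpod: (45 − 49.5625)² / 49.5625 = 0.4200
χ² = 0.0280 + 0.4200 = 0.448

0.448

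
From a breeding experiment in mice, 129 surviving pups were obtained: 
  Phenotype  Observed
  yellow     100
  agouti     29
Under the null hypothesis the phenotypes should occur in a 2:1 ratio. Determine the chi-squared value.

6.837

The 2:1 ratio has 3 parts, so with N = 129 the expected counts are:
  yellow: 129 × 2/3 = 86
  agouti: 129 × 1/3 = 43
χ² = Σ (O − E)² / E
  yellow: (100 − 86)² / 86 = 2.2791
  agouti: (29 − 43)² / 43 = 4.5581
χ² = 2.2791 + 4.5581 = 6.8372 ≈ 6.837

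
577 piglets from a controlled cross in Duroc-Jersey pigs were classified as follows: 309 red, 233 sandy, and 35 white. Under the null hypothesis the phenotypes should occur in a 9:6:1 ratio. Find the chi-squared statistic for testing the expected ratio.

Under the 9:6:1 hypothesis (Σ ratio = 16, N = 577):
  red: 577 × 9/16 = 324.5625
  sandy: 577 × 6/16 = 216.375
  white: 577 × 1/16 = 36.0625
χ² = Σ (O − E)² / E
  red: (309 − 324.5625)² / 324.5625 = 0.7462
  sandy: (233 − 216.375)² / 216.375 = 1.2774
  white: (35 − 36.0625)² / 36.0625 = 0.0313
χ² = 0.7462 + 1.2774 + 0.0313 = 2.0549 ≈ 2.055

2.055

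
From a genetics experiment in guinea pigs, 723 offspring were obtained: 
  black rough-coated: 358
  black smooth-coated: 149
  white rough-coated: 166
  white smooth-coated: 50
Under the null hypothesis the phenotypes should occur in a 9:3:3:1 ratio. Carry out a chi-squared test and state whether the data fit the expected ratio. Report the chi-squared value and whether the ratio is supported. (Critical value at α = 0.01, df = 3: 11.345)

14.507; not consistent

Expected counts for N = 723 under a 9:3:3:1 ratio (total parts = 16):
  black rough-coated: 723 × 9/16 = 406.6875
  black smooth-coated: 723 × 3/16 = 135.5625
  white rough-coated: 723 × 3/16 = 135.5625
  white smooth-coated: 723 × 1/16 = 45.1875
χ² = Σ (O − E)² / E
  black rough-coated: (358 − 406.6875)² / 406.6875 = 5.8287
  black smooth-coated: (149 − 135.5625)² / 135.5625 = 1.3320
  white rough-coated: (166 − 135.5625)² / 135.5625 = 6.8341
  white smooth-coated: (50 − 45.1875)² / 45.1875 = 0.5125
χ² = 5.8287 + 1.3320 + 6.8341 + 0.5125 = 14.5073 ≈ 14.507
Degrees of freedom = 4 − 1 = 3; critical value at α = 0.01 is 11.345.
Since 14.507 > 11.345, we reject the null hypothesis — the data do not fit the 9:3:3:1 ratio.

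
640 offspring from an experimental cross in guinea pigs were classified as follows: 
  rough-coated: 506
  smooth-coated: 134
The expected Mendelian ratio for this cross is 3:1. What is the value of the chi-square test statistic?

5.633

Under the 3:1 hypothesis (Σ ratio = 4, N = 640):
  rough-coated: 640 × 3/4 = 480
  smooth-coated: 640 × 1/4 = 160
χ² = Σ (O − E)² / E
  rough-coated: (506 − 480)² / 480 = 1.4083
  smooth-coated: (134 − 160)² / 160 = 4.2250
χ² = 1.4083 + 4.2250 = 5.6333 ≈ 5.633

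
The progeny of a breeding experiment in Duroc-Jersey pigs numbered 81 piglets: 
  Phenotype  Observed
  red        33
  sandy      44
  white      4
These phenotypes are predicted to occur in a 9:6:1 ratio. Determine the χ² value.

9.798

The 9:6:1 ratio has 16 parts, so with N = 81 the expected counts are:
  red: 81 × 9/16 = 45.5625
  sandy: 81 × 6/16 = 30.375
  white: 81 × 1/16 = 5.0625
χ² = Σ (O − E)² / E
  red: (33 − 45.5625)² / 45.5625 = 3.4637
  sandy: (44 − 30.375)² / 30.375 = 6.1116
  white: (4 − 5.0625)² / 5.0625 = 0.2230
χ² = 3.4637 + 6.1116 + 0.2230 = 9.7983 ≈ 9.798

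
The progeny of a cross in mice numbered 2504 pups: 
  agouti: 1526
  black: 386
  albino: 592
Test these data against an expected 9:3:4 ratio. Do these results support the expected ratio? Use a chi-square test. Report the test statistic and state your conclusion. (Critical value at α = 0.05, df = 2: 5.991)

26.499; not consistent

Total ratio parts = 16. Expected numbers out of 2504:
  agouti: 2504 × 9/16 = 1408.5
  black: 2504 × 3/16 = 469.5
  albino: 2504 × 4/16 = 626
χ² = Σ (O − E)² / E
  agouti: (1526 − 1408.5)² / 1408.5 = 9.8021
  black: (386 − 469.5)² / 469.5 = 14.8504
  albino: (592 − 626)² / 626 = 1.8466
χ² = 9.8021 + 14.8504 + 1.8466 = 26.4991 ≈ 26.499
Degrees of freedom = 3 − 1 = 2; critical value at α = 0.05 is 5.991.
Since 26.499 > 5.991, we reject the null hypothesis — the data do not fit the 9:3:4 ratio.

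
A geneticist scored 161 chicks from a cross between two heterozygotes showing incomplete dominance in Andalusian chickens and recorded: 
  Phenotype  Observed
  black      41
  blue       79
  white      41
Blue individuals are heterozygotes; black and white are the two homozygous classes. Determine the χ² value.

0.056

With incomplete dominance, a heterozygote × heterozygote cross gives a 1:2:1 phenotypic ratio.
Total ratio parts = 4. Expected numbers out of 161:
  black: 161 × 1/4 = 40.25
  blue: 161 × 2/4 = 80.5
  white: 161 × 1/4 = 40.25
χ² = Σ (O − E)² / E
  black: (41 − 40.25)² / 40.25 = 0.0140
  blue: (79 − 80.5)² / 80.5 = 0.0280
  white: (41 − 40.25)² / 40.25 = 0.0140
χ² = 0.0140 + 0.0280 + 0.0140 = 0.056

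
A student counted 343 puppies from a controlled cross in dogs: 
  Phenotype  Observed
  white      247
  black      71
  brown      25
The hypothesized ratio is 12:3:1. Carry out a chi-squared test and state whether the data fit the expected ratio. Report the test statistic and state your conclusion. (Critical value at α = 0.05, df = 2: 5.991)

Under the 12:3:1 hypothesis (Σ ratio = 16, N = 343):
  white: 343 × 12/16 = 257.25
  black: 343 × 3/16 = 64.3125
  brown: 343 × 1/16 = 21.4375
χ² = Σ (O − E)² / E
  white: (247 − 257.25)² / 257.25 = 0.4084
  black: (71 − 64.3125)² / 64.3125 = 0.6954
  brown: (25 − 21.4375)² / 21.4375 = 0.5920
χ² = 0.4084 + 0.6954 + 0.5920 = 1.6958 ≈ 1.696
Degrees of freedom = 3 − 1 = 2; critical value at α = 0.05 is 5.991.
Since 1.696 < 5.991, we fail to reject the null hypothesis — the data are consistent with the 12:3:1 ratio.

1.696; consistent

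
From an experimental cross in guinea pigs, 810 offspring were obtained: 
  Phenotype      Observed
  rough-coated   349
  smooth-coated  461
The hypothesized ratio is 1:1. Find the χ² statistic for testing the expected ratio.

Total ratio parts = 2. Expected numbers out of 810:
  rough-coated: 810 × 1/2 = 405
  smooth-coated: 810 × 1/2 = 405
χ² = Σ (O − E)² / E
  rough-coated: (349 − 405)² / 405 = 7.7432
  smooth-coated: (461 − 405)² / 405 = 7.7432
χ² = 7.7432 + 7.7432 = 15.4864 ≈ 15.486

15.486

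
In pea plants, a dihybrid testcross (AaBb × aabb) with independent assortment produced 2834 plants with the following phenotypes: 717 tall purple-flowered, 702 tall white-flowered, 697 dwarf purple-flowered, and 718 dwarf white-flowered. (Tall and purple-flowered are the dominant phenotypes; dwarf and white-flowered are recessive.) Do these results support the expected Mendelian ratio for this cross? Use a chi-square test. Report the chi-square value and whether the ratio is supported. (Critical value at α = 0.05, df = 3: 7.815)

0.476; consistent

A dihybrid testcross with independent assortment gives a 1:1:1:1 ratio.
Under the 1:1:1:1 hypothesis (Σ ratio = 4, N = 2834):
  tall purple-flowered: 2834 × 1/4 = 708.5
  tall white-flowered: 2834 × 1/4 = 708.5
  dwarf purple-flowered: 2834 × 1/4 = 708.5
  dwarf white-flowered: 2834 × 1/4 = 708.5
χ² = Σ (O − E)² / E
  tall purple-flowered: (717 − 708.5)² / 708.5 = 0.1020
  tall white-flowered: (702 − 708.5)² / 708.5 = 0.0596
  dwarf purple-flowered: (697 − 708.5)² / 708.5 = 0.1867
  dwarf white-flowered: (718 − 708.5)² / 708.5 = 0.1274
χ² = 0.1020 + 0.0596 + 0.1867 + 0.1274 = 0.4757 ≈ 0.476
Degrees of freedom = 4 − 1 = 3; critical value at α = 0.05 is 7.815.
Since 0.476 < 7.815, we fail to reject the null hypothesis — the data are consistent with the 1:1:1:1 ratio.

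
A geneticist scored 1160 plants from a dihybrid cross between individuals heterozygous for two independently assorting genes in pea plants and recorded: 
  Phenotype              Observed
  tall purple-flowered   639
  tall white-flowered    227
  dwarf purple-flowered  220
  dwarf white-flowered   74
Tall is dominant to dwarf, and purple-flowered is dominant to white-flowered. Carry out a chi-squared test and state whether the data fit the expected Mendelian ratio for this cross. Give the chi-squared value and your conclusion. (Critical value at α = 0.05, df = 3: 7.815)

0.754; consistent

A dihybrid F₂ with independent assortment and complete dominance at both loci gives a 9:3:3:1 phenotypic ratio.
Total ratio parts = 16. Expected numbers out of 1160:
  tall purple-flowered: 1160 × 9/16 = 652.5
  tall white-flowered: 1160 × 3/16 = 217.5
  dwarf purple-flowered: 1160 × 3/16 = 217.5
  dwarf white-flowered: 1160 × 1/16 = 72.5
χ² = Σ (O − E)² / E
  tall purple-flowered: (639 − 652.5)² / 652.5 = 0.2793
  tall white-flowered: (227 − 217.5)² / 217.5 = 0.4149
  dwarf purple-flowered: (220 − 217.5)² / 217.5 = 0.0287
  dwarf white-flowered: (74 − 72.5)² / 72.5 = 0.0310
χ² = 0.2793 + 0.4149 + 0.0287 + 0.0310 = 0.7539 ≈ 0.754
Degrees of freedom = 4 − 1 = 3; critical value at α = 0.05 is 7.815.
Since 0.754 < 7.815, we fail to reject the null hypothesis — the data are consistent with the 9:3:3:1 ratio.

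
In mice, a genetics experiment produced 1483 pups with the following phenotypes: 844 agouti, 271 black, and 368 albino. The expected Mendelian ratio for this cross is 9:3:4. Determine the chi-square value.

Total ratio parts = 16. Expected numbers out of 1483:
  agouti: 1483 × 9/16 = 834.1875
  black: 1483 × 3/16 = 278.0625
  albino: 1483 × 4/16 = 370.75
χ² = Σ (O − E)² / E
  agouti: (844 − 834.1875)² / 834.1875 = 0.1154
  black: (271 − 278.0625)² / 278.0625 = 0.1794
  albino: (368 − 370.75)² / 370.75 = 0.0204
χ² = 0.1154 + 0.1794 + 0.0204 = 0.3152 ≈ 0.315

0.315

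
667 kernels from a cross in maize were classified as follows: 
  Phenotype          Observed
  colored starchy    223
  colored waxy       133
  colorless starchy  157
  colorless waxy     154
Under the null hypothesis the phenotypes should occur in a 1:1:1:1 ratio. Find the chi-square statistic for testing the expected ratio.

Expected counts for N = 667 under a 1:1:1:1 ratio (total parts = 4):
  colored starchy: 667 × 1/4 = 166.75
  colored waxy: 667 × 1/4 = 166.75
  colorless starchy: 667 × 1/4 = 166.75
  colorless waxy: 667 × 1/4 = 166.75
χ² = Σ (O − E)² / E
  colored starchy: (223 − 166.75)² / 166.75 = 18.9749
  colored waxy: (133 − 166.75)² / 166.75 = 6.8310
  colorless starchy: (157 − 166.75)² / 166.75 = 0.5701
  colorless waxy: (154 − 166.75)² / 166.75 = 0.9749
χ² = 18.9749 + 6.8310 + 0.5701 + 0.9749 = 27.3509 ≈ 27.351

27.351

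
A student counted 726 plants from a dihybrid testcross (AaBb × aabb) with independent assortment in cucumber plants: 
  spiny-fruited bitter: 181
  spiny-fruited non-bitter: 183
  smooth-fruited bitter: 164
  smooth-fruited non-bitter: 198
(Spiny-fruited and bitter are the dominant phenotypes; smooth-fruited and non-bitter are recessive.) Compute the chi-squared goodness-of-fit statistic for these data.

3.201

A dihybrid testcross with independent assortment gives a 1:1:1:1 ratio.
Expected counts for N = 726 under a 1:1:1:1 ratio (total parts = 4):
  spiny-fruited bitter: 726 × 1/4 = 181.5
  spiny-fruited non-bitter: 726 × 1/4 = 181.5
  smooth-fruited bitter: 726 × 1/4 = 181.5
  smooth-fruited non-bitter: 726 × 1/4 = 181.5
χ² = Σ (O − E)² / E
  spiny-fruited bitter: (181 − 181.5)² / 181.5 = 0.0014
  spiny-fruited non-bitter: (183 − 181.5)² / 181.5 = 0.0124
  smooth-fruited bitter: (164 − 181.5)² / 181.5 = 1.6873
  smooth-fruited non-bitter: (198 − 181.5)² / 181.5 = 1.5000
χ² = 0.0014 + 0.0124 + 1.6873 + 1.5000 = 3.2011 ≈ 3.201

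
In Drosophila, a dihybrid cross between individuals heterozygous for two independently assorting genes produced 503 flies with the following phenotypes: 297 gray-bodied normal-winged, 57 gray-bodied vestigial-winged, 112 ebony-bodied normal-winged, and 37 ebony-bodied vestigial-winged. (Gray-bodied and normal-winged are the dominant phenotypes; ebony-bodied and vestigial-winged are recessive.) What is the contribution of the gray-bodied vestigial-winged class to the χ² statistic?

A dihybrid F₂ with independent assortment and complete dominance at both loci gives a 9:3:3:1 phenotypic ratio.
Total ratio parts = 16. Expected numbers out of 503:
  gray-bodied normal-winged: 503 × 9/16 = 282.9375
  gray-bodied vestigial-winged: 503 × 3/16 = 94.3125
  ebony-bodied normal-winged: 503 × 3/16 = 94.3125
  ebony-bodied vestigial-winged: 503 × 1/16 = 31.4375
Contribution of gray-bodied vestigial-winged: (57 − 94.3125)² / 94.3125 = 14.7618

14.762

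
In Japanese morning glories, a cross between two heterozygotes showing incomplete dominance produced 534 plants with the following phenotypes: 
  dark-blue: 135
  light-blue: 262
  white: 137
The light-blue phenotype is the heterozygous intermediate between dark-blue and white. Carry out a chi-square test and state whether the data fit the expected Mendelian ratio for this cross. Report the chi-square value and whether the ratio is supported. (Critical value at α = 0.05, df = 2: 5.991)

With incomplete dominance, a heterozygote × heterozygote cross gives a 1:2:1 phenotypic ratio.
Under the 1:2:1 hypothesis (Σ ratio = 4, N = 534):
  dark-blue: 534 × 1/4 = 133.5
  light-blue: 534 × 2/4 = 267
  white: 534 × 1/4 = 133.5
χ² = Σ (O − E)² / E
  dark-blue: (135 − 133.5)² / 133.5 = 0.0169
  light-blue: (262 − 267)² / 267 = 0.0936
  white: (137 − 133.5)² / 133.5 = 0.0918
χ² = 0.0169 + 0.0936 + 0.0918 = 0.2023 ≈ 0.202
Degrees of freedom = 3 − 1 = 2; critical value at α = 0.05 is 5.991.
Since 0.202 < 5.991, we fail to reject the null hypothesis — the data are consistent with the 1:2:1 ratio.

0.202; consistent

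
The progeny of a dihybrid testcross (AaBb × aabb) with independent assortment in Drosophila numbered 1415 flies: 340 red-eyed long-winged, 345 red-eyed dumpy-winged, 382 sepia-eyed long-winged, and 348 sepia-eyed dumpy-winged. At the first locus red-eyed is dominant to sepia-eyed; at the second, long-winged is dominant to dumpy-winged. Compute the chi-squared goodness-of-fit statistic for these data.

A dihybrid testcross with independent assortment gives a 1:1:1:1 ratio.
Expected counts for N = 1415 under a 1:1:1:1 ratio (total parts = 4):
  red-eyed long-winged: 1415 × 1/4 = 353.75
  red-eyed dumpy-winged: 1415 × 1/4 = 353.75
  sepia-eyed long-winged: 1415 × 1/4 = 353.75
  sepia-eyed dumpy-winged: 1415 × 1/4 = 353.75
χ² = Σ (O − E)² / E
  red-eyed long-winged: (340 − 353.75)² / 353.75 = 0.5345
  red-eyed dumpy-winged: (345 − 353.75)² / 353.75 = 0.2164
  sepia-eyed long-winged: (382 − 353.75)² / 353.75 = 2.2560
  sepia-eyed dumpy-winged: (348 − 353.75)² / 353.75 = 0.0935
χ² = 0.5345 + 0.2164 + 2.2560 + 0.0935 = 3.1004 ≈ 3.100

3.100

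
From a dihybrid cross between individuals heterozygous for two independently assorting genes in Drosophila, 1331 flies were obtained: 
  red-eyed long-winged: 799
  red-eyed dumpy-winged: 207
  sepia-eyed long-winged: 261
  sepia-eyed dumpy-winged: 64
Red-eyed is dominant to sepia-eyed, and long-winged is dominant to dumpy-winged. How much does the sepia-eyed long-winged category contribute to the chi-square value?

0.524

A dihybrid F₂ with independent assortment and complete dominance at both loci gives a 9:3:3:1 phenotypic ratio.
Under the 9:3:3:1 hypothesis (Σ ratio = 16, N = 1331):
  red-eyed long-winged: 1331 × 9/16 = 748.6875
  red-eyed dumpy-winged: 1331 × 3/16 = 249.5625
  sepia-eyed long-winged: 1331 × 3/16 = 249.5625
  sepia-eyed dumpy-winged: 1331 × 1/16 = 83.1875
Contribution of sepia-eyed long-winged: (261 − 249.5625)² / 249.5625 = 0.5242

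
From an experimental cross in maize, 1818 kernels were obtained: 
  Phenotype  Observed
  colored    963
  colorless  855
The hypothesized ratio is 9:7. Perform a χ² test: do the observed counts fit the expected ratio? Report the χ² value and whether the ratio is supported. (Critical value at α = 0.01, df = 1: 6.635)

Expected counts for N = 1818 under a 9:7 ratio (total parts = 16):
  colored: 1818 × 9/16 = 1022.625
  colorless: 1818 × 7/16 = 795.375
χ² = Σ (O − E)² / E
  colored: (963 − 1022.625)² / 1022.625 = 3.4765
  colorless: (855 − 795.375)² / 795.375 = 4.4698
χ² = 3.4765 + 4.4698 = 7.9463 ≈ 7.946
Degrees of freedom = 2 − 1 = 1; critical value at α = 0.01 is 6.635.
Since 7.946 > 6.635, we reject the null hypothesis — the data do not fit the 9:7 ratio.

7.946; not consistent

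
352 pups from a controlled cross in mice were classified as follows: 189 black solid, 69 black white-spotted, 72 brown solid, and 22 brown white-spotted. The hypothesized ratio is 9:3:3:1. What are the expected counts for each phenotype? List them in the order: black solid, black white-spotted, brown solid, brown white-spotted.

Expected counts for N = 352 under a 9:3:3:1 ratio (total parts = 16):
  black solid: 352 × 9/16 = 198
  black white-spotted: 352 × 3/16 = 66
  brown solid: 352 × 3/16 = 66
  brown white-spotted: 352 × 1/16 = 22

198, 66, 66, 22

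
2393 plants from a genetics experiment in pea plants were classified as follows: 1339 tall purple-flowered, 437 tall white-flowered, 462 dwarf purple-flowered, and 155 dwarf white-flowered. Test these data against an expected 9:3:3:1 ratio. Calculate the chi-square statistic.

0.934

Total ratio parts = 16. Expected numbers out of 2393:
  tall purple-flowered: 2393 × 9/16 = 1346.0625
  tall white-flowered: 2393 × 3/16 = 448.6875
  dwarf purple-flowered: 2393 × 3/16 = 448.6875
  dwarf white-flowered: 2393 × 1/16 = 149.5625
χ² = Σ (O − E)² / E
  tall purple-flowered: (1339 − 1346.0625)² / 1346.0625 = 0.0371
  tall white-flowered: (437 − 448.6875)² / 448.6875 = 0.3044
  dwarf purple-flowered: (462 − 448.6875)² / 448.6875 = 0.3950
  dwarf white-flowered: (155 − 149.5625)² / 149.5625 = 0.1977
χ² = 0.0371 + 0.3044 + 0.3950 + 0.1977 = 0.9342 ≈ 0.934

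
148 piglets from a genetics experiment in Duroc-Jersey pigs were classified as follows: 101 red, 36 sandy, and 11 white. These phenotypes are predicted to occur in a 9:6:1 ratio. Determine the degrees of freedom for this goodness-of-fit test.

A goodness-of-fit test with 3 phenotype classes has df = 3 − 1 = 2.

2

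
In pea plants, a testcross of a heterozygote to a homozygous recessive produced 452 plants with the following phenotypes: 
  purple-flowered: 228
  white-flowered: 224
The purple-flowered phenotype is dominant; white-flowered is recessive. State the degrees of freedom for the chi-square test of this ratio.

A testcross of a heterozygote (Aa × aa) gives a 1:1 phenotypic ratio.
A goodness-of-fit test with 2 phenotype classes has df = 2 − 1 = 1.

1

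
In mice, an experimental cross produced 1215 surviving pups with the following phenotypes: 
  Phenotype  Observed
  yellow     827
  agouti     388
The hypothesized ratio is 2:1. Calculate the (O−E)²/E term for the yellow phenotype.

Total ratio parts = 3. Expected numbers out of 1215:
  yellow: 1215 × 2/3 = 810
  agouti: 1215 × 1/3 = 405
Contribution of yellow: (827 − 810)² / 810 = 0.3568

0.357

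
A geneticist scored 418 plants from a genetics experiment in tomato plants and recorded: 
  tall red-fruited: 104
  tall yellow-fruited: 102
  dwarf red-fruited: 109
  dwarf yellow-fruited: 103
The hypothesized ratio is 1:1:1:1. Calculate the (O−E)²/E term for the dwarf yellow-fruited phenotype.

Expected counts for N = 418 under a 1:1:1:1 ratio (total parts = 4):
  tall red-fruited: 418 × 1/4 = 104.5
  tall yellow-fruited: 418 × 1/4 = 104.5
  dwarf red-fruited: 418 × 1/4 = 104.5
  dwarf yellow-fruited: 418 × 1/4 = 104.5
Contribution of dwarf yellow-fruited: (103 − 104.5)² / 104.5 = 0.0215

0.022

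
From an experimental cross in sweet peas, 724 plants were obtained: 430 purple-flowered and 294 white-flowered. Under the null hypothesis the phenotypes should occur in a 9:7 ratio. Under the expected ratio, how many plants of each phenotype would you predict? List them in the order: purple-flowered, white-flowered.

407.25, 316.75

The 9:7 ratio has 16 parts, so with N = 724 the expected counts are:
  purple-flowered: 724 × 9/16 = 407.25
  white-flowered: 724 × 7/16 = 316.75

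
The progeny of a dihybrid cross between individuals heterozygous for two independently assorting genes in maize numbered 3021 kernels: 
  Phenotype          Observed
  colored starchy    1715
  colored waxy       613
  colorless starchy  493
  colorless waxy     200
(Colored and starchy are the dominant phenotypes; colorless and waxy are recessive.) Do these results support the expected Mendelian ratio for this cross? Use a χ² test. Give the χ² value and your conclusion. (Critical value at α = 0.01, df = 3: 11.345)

A dihybrid F₂ with independent assortment and complete dominance at both loci gives a 9:3:3:1 phenotypic ratio.
Expected counts for N = 3021 under a 9:3:3:1 ratio (total parts = 16):
  colored starchy: 3021 × 9/16 = 1699.3125
  colored waxy: 3021 × 3/16 = 566.4375
  colorless starchy: 3021 × 3/16 = 566.4375
  colorless waxy: 3021 × 1/16 = 188.8125
χ² = Σ (O − E)² / E
  colored starchy: (1715 − 1699.3125)² / 1699.3125 = 0.1448
  colored waxy: (613 − 566.4375)² / 566.4375 = 3.8275
  colorless starchy: (493 − 566.4375)² / 566.4375 = 9.5210
  colorless waxy: (200 − 188.8125)² / 188.8125 = 0.6629
χ² = 0.1448 + 3.8275 + 9.5210 + 0.6629 = 14.1562 ≈ 14.156
Degrees of freedom = 4 − 1 = 3; critical value at α = 0.01 is 11.345.
Since 14.156 > 11.345, we reject the null hypothesis — the data do not fit the 9:3:3:1 ratio.

14.156; not consistent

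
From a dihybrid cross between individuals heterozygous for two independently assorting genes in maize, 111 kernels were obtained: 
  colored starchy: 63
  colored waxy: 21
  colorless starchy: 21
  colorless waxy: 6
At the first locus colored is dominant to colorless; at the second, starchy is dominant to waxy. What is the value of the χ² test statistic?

0.135

A dihybrid F₂ with independent assortment and complete dominance at both loci gives a 9:3:3:1 phenotypic ratio.
Expected counts for N = 111 under a 9:3:3:1 ratio (total parts = 16):
  colored starchy: 111 × 9/16 = 62.4375
  colored waxy: 111 × 3/16 = 20.8125
  colorless starchy: 111 × 3/16 = 20.8125
  colorless waxy: 111 × 1/16 = 6.9375
χ² = Σ (O − E)² / E
  colored starchy: (63 − 62.4375)² / 62.4375 = 0.0051
  colored waxy: (21 − 20.8125)² / 20.8125 = 0.0017
  colorless starchy: (21 − 20.8125)² / 20.8125 = 0.0017
  colorless waxy: (6 − 6.9375)² / 6.9375 = 0.1267
χ² = 0.0051 + 0.0017 + 0.0017 + 0.1267 = 0.1352 ≈ 0.135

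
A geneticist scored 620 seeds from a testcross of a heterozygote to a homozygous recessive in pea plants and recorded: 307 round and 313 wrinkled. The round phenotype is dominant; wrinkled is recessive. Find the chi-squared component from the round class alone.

A testcross of a heterozygote (Aa × aa) gives a 1:1 phenotypic ratio.
Under the 1:1 hypothesis (Σ ratio = 2, N = 620):
  round: 620 × 1/2 = 310
  wrinkled: 620 × 1/2 = 310
Contribution of round: (307 − 310)² / 310 = 0.0290

0.029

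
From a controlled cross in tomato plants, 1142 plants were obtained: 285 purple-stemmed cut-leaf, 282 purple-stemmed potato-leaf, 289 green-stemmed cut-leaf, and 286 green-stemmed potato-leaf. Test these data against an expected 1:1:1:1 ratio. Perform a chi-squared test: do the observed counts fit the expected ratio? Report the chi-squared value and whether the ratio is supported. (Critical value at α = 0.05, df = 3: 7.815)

Expected counts for N = 1142 under a 1:1:1:1 ratio (total parts = 4):
  purple-stemmed cut-leaf: 1142 × 1/4 = 285.5
  purple-stemmed potato-leaf: 1142 × 1/4 = 285.5
  green-stemmed cut-leaf: 1142 × 1/4 = 285.5
  green-stemmed potato-leaf: 1142 × 1/4 = 285.5
χ² = Σ (O − E)² / E
  purple-stemmed cut-leaf: (285 − 285.5)² / 285.5 = 0.0009
  purple-stemmed potato-leaf: (282 − 285.5)² / 285.5 = 0.0429
  green-stemmed cut-leaf: (289 − 285.5)² / 285.5 = 0.0429
  green-stemmed potato-leaf: (286 − 285.5)² / 285.5 = 0.0009
χ² = 0.0009 + 0.0429 + 0.0429 + 0.0009 = 0.0876 ≈ 0.088
Degrees of freedom = 4 − 1 = 3; critical value at α = 0.05 is 7.815.
Since 0.088 < 7.815, we fail to reject the null hypothesis — the data are consistent with the 1:1:1:1 ratio.

0.088; consistent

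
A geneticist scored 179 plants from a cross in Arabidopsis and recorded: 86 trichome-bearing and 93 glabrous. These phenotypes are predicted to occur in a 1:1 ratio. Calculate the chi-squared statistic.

0.274

Total ratio parts = 2. Expected numbers out of 179:
  trichome-bearing: 179 × 1/2 = 89.5
  glabrous: 179 × 1/2 = 89.5
χ² = Σ (O − E)² / E
  trichome-bearing: (86 − 89.5)² / 89.5 = 0.1369
  glabrous: (93 − 89.5)² / 89.5 = 0.1369
χ² = 0.1369 + 0.1369 = 0.2738 ≈ 0.274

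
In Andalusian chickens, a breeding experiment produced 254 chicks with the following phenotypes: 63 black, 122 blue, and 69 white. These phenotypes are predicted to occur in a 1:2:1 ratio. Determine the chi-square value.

0.677

Total ratio parts = 4. Expected numbers out of 254:
  black: 254 × 1/4 = 63.5
  blue: 254 × 2/4 = 127
  white: 254 × 1/4 = 63.5
χ² = Σ (O − E)² / E
  black: (63 − 63.5)² / 63.5 = 0.0039
  blue: (122 − 127)² / 127 = 0.1969
  white: (69 − 63.5)² / 63.5 = 0.4764
χ² = 0.0039 + 0.1969 + 0.4764 = 0.6772 ≈ 0.677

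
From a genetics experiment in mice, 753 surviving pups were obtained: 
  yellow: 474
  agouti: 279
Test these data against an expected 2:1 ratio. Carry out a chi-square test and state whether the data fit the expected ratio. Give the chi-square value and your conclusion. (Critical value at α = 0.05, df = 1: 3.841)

Under the 2:1 hypothesis (Σ ratio = 3, N = 753):
  yellow: 753 × 2/3 = 502
  agouti: 753 × 1/3 = 251
χ² = Σ (O − E)² / E
  yellow: (474 − 502)² / 502 = 1.5618
  agouti: (279 − 251)² / 251 = 3.1235
χ² = 1.5618 + 3.1235 = 4.6853 ≈ 4.685
Degrees of freedom = 2 − 1 = 1; critical value at α = 0.05 is 3.841.
Since 4.685 > 3.841, we reject the null hypothesis — the data do not fit the 2:1 ratio.

4.685; not consistent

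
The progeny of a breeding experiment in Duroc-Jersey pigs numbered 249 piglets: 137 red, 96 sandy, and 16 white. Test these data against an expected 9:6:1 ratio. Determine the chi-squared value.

0.153

Total ratio parts = 16. Expected numbers out of 249:
  red: 249 × 9/16 = 140.0625
  sandy: 249 × 6/16 = 93.375
  white: 249 × 1/16 = 15.5625
χ² = Σ (O − E)² / E
  red: (137 − 140.0625)² / 140.0625 = 0.0670
  sandy: (96 − 93.375)² / 93.375 = 0.0738
  white: (16 − 15.5625)² / 15.5625 = 0.0123
χ² = 0.0670 + 0.0738 + 0.0123 = 0.1531 ≈ 0.153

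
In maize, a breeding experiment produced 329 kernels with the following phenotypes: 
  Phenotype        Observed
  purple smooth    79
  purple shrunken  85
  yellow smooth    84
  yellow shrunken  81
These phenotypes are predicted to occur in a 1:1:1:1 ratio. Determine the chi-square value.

0.277

Under the 1:1:1:1 hypothesis (Σ ratio = 4, N = 329):
  purple smooth: 329 × 1/4 = 82.25
  purple shrunken: 329 × 1/4 = 82.25
  yellow smooth: 329 × 1/4 = 82.25
  yellow shrunken: 329 × 1/4 = 82.25
χ² = Σ (O − E)² / E
  purple smooth: (79 − 82.25)² / 82.25 = 0.1284
  purple shrunken: (85 − 82.25)² / 82.25 = 0.0919
  yellow smooth: (84 − 82.25)² / 82.25 = 0.0372
  yellow shrunken: (81 − 82.25)² / 82.25 = 0.0190
χ² = 0.1284 + 0.0919 + 0.0372 + 0.0190 = 0.2765 ≈ 0.277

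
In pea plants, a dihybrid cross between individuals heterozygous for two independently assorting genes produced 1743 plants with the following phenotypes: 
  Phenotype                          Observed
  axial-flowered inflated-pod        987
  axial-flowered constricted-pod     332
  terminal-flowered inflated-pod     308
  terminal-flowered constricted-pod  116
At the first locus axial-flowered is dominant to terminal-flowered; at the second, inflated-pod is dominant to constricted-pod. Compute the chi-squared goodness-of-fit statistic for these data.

A dihybrid F₂ with independent assortment and complete dominance at both loci gives a 9:3:3:1 phenotypic ratio.
Total ratio parts = 16. Expected numbers out of 1743:
  axial-flowered inflated-pod: 1743 × 9/16 = 980.4375
  axial-flowered constricted-pod: 1743 × 3/16 = 326.8125
  terminal-flowered inflated-pod: 1743 × 3/16 = 326.8125
  terminal-flowered constricted-pod: 1743 × 1/16 = 108.9375
χ² = Σ (O − E)² / E
  axial-flowered inflated-pod: (987 − 980.4375)² / 980.4375 = 0.0439
  axial-flowered constricted-pod: (332 − 326.8125)² / 326.8125 = 0.0823
  terminal-flowered inflated-pod: (308 − 326.8125)² / 326.8125 = 1.0829
  terminal-flowered constricted-pod: (116 − 108.9375)² / 108.9375 = 0.4579
χ² = 0.0439 + 0.0823 + 1.0829 + 0.4579 = 1.667

1.667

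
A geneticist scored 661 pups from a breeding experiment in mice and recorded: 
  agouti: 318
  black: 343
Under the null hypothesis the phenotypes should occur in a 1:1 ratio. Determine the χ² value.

0.946

The 1:1 ratio has 2 parts, so with N = 661 the expected counts are:
  agouti: 661 × 1/2 = 330.5
  black: 661 × 1/2 = 330.5
χ² = Σ (O − E)² / E
  agouti: (318 − 330.5)² / 330.5 = 0.4728
  black: (343 − 330.5)² / 330.5 = 0.4728
χ² = 0.4728 + 0.4728 = 0.9456 ≈ 0.946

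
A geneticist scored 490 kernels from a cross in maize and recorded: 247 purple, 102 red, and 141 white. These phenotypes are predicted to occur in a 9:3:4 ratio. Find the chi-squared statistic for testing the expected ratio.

6.883

Total ratio parts = 16. Expected numbers out of 490:
  purple: 490 × 9/16 = 275.625
  red: 490 × 3/16 = 91.875
  white: 490 × 4/16 = 122.5
χ² = Σ (O − E)² / E
  purple: (247 − 275.625)² / 275.625 = 2.9728
  red: (102 − 91.875)² / 91.875 = 1.1158
  white: (141 − 122.5)² / 122.5 = 2.7939
χ² = 2.9728 + 1.1158 + 2.7939 = 6.8825 ≈ 6.883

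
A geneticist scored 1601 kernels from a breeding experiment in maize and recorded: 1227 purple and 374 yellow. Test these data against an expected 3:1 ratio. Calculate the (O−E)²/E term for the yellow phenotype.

1.722

Expected counts for N = 1601 under a 3:1 ratio (total parts = 4):
  purple: 1601 × 3/4 = 1200.75
  yellow: 1601 × 1/4 = 400.25
Contribution of yellow: (374 − 400.25)² / 400.25 = 1.7216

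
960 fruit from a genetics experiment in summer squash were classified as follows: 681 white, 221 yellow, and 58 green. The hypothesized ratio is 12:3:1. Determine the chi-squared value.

11.518

Expected counts for N = 960 under a 12:3:1 ratio (total parts = 16):
  white: 960 × 12/16 = 720
  yellow: 960 × 3/16 = 180
  green: 960 × 1/16 = 60
χ² = Σ (O − E)² / E
  white: (681 − 720)² / 720 = 2.1125
  yellow: (221 − 180)² / 180 = 9.3389
  green: (58 − 60)² / 60 = 0.0667
χ² = 2.1125 + 9.3389 + 0.0667 = 11.5181 ≈ 11.518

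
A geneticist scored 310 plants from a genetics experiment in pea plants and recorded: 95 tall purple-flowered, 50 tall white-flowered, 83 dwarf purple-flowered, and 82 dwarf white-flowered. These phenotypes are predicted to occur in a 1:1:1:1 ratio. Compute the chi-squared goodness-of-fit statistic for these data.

The 1:1:1:1 ratio has 4 parts, so with N = 310 the expected counts are:
  tall purple-flowered: 310 × 1/4 = 77.5
  tall white-flowered: 310 × 1/4 = 77.5
  dwarf purple-flowered: 310 × 1/4 = 77.5
  dwarf white-flowered: 310 × 1/4 = 77.5
χ² = Σ (O − E)² / E
  tall purple-flowered: (95 − 77.5)² / 77.5 = 3.9516
  tall white-flowered: (50 − 77.5)² / 77.5 = 9.7581
  dwarf purple-flowered: (83 − 77.5)² / 77.5 = 0.3903
  dwarf white-flowered: (82 − 77.5)² / 77.5 = 0.2613
χ² = 3.9516 + 9.7581 + 0.3903 + 0.2613 = 14.3613 ≈ 14.361

14.361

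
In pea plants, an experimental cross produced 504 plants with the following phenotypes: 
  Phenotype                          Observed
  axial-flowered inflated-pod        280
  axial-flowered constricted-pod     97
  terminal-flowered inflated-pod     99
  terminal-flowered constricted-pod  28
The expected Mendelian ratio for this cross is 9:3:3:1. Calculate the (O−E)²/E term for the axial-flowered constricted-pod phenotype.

0.066

Expected counts for N = 504 under a 9:3:3:1 ratio (total parts = 16):
  axial-flowered inflated-pod: 504 × 9/16 = 283.5
  axial-flowered constricted-pod: 504 × 3/16 = 94.5
  terminal-flowered inflated-pod: 504 × 3/16 = 94.5
  terminal-flowered constricted-pod: 504 × 1/16 = 31.5
Contribution of axial-flowered constricted-pod: (97 − 94.5)² / 94.5 = 0.0661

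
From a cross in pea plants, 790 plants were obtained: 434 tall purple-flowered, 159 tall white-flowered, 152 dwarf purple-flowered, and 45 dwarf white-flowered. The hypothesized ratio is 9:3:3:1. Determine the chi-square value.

1.530

Expected counts for N = 790 under a 9:3:3:1 ratio (total parts = 16):
  tall purple-flowered: 790 × 9/16 = 444.375
  tall white-flowered: 790 × 3/16 = 148.125
  dwarf purple-flowered: 790 × 3/16 = 148.125
  dwarf white-flowered: 790 × 1/16 = 49.375
χ² = Σ (O − E)² / E
  tall purple-flowered: (434 − 444.375)² / 444.375 = 0.2422
  tall white-flowered: (159 − 148.125)² / 148.125 = 0.7984
  dwarf purple-flowered: (152 − 148.125)² / 148.125 = 0.1014
  dwarf white-flowered: (45 − 49.375)² / 49.375 = 0.3877
χ² = 0.2422 + 0.7984 + 0.1014 + 0.3877 = 1.5297 ≈ 1.530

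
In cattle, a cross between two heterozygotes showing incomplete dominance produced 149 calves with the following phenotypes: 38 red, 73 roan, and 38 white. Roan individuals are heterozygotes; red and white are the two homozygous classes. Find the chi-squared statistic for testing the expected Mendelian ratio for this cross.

With incomplete dominance, a heterozygote × heterozygote cross gives a 1:2:1 phenotypic ratio.
Under the 1:2:1 hypothesis (Σ ratio = 4, N = 149):
  red: 149 × 1/4 = 37.25
  roan: 149 × 2/4 = 74.5
  white: 149 × 1/4 = 37.25
χ² = Σ (O − E)² / E
  red: (38 − 37.25)² / 37.25 = 0.0151
  roan: (73 − 74.5)² / 74.5 = 0.0302
  white: (38 − 37.25)² / 37.25 = 0.0151
χ² = 0.0151 + 0.0302 + 0.0151 = 0.0604 ≈ 0.060

0.060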